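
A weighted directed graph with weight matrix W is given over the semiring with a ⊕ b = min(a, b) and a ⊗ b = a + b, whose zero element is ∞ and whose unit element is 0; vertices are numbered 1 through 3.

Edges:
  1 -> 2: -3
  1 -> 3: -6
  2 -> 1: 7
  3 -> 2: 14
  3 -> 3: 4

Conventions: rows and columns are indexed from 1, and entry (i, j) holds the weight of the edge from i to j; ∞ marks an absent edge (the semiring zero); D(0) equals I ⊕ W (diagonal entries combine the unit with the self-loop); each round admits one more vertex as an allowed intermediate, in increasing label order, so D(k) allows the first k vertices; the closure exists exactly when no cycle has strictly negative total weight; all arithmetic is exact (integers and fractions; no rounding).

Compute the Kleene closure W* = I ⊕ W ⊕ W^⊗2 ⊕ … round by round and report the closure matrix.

D(0):
  [0, -3, -6]
  [7, 0, ∞]
  [∞, 14, 0]
D(1):
  [0, -3, -6]
  [7, 0, 1]
  [∞, 14, 0]
D(2):
  [0, -3, -6]
  [7, 0, 1]
  [21, 14, 0]
D(3):
  [0, -3, -6]
  [7, 0, 1]
  [21, 14, 0]
Answer: W* = [[0, -3, -6], [7, 0, 1], [21, 14, 0]]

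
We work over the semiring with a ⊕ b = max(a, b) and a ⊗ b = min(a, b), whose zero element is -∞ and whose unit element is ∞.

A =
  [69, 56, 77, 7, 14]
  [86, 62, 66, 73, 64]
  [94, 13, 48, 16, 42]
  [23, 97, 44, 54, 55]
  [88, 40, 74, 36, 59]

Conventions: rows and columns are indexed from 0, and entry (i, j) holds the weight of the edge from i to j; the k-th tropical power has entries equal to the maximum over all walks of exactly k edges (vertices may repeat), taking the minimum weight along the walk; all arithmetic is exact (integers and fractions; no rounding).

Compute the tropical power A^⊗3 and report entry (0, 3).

A^⊗2:
  [77, 56, 69, 56, 56]
  [69, 73, 77, 62, 62]
  [69, 56, 77, 36, 42]
  [86, 62, 66, 73, 64]
  [74, 56, 77, 40, 59]
A^⊗3:
  [69, 56, 77, 56, 56]
  [77, 62, 69, 73, 64]
  [77, 56, 69, 56, 56]
  [69, 73, 77, 62, 62]
  [77, 56, 74, 56, 59]
Key observation: the optimum is the walk 0->0->1->3, with weight 69 min 56 min 73 = 56.
Optimal value attained by: walk 0->0->1->3.
Answer: (A^⊗3)[0][3] = 56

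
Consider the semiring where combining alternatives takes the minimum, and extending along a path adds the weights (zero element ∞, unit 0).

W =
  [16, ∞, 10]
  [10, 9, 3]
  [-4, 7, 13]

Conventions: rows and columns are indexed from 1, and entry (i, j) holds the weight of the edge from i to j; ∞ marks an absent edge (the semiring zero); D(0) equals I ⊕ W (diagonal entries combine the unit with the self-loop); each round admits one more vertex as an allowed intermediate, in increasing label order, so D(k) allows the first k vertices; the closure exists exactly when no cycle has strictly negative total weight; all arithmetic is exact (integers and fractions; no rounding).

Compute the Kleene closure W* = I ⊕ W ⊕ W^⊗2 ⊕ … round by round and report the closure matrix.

D(0):
  [0, ∞, 10]
  [10, 0, 3]
  [-4, 7, 0]
D(1):
  [0, ∞, 10]
  [10, 0, 3]
  [-4, 7, 0]
D(2):
  [0, ∞, 10]
  [10, 0, 3]
  [-4, 7, 0]
D(3):
  [0, 17, 10]
  [-1, 0, 3]
  [-4, 7, 0]
Answer: W* = [[0, 17, 10], [-1, 0, 3], [-4, 7, 0]]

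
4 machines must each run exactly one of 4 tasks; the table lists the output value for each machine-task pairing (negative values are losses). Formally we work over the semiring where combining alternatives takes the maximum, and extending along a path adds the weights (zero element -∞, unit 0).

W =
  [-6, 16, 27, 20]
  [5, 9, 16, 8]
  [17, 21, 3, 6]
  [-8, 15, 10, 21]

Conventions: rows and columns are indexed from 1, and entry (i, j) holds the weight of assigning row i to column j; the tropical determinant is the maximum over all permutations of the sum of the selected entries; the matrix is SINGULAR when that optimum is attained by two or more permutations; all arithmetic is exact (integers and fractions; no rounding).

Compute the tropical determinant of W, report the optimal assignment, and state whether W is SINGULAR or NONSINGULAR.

σ = (1, 2, 3, 4): (-6) + 9 + 3 + 21 = 27
σ = (1, 2, 4, 3): (-6) + 9 + 6 + 10 = 19
σ = (1, 3, 2, 4): (-6) + 16 + 21 + 21 = 52
σ = (1, 3, 4, 2): (-6) + 16 + 6 + 15 = 31
σ = (1, 4, 2, 3): (-6) + 8 + 21 + 10 = 33
σ = (1, 4, 3, 2): (-6) + 8 + 3 + 15 = 20
σ = (2, 1, 3, 4): 16 + 5 + 3 + 21 = 45
σ = (2, 1, 4, 3): 16 + 5 + 6 + 10 = 37
σ = (2, 3, 1, 4): 16 + 16 + 17 + 21 = 70
σ = (2, 3, 4, 1): 16 + 16 + 6 + (-8) = 30
σ = (2, 4, 1, 3): 16 + 8 + 17 + 10 = 51
σ = (2, 4, 3, 1): 16 + 8 + 3 + (-8) = 19
σ = (3, 1, 2, 4): 27 + 5 + 21 + 21 = 74
σ = (3, 1, 4, 2): 27 + 5 + 6 + 15 = 53
σ = (3, 2, 1, 4): 27 + 9 + 17 + 21 = 74
σ = (3, 2, 4, 1): 27 + 9 + 6 + (-8) = 34
σ = (3, 4, 1, 2): 27 + 8 + 17 + 15 = 67
σ = (3, 4, 2, 1): 27 + 8 + 21 + (-8) = 48
σ = (4, 1, 2, 3): 20 + 5 + 21 + 10 = 56
σ = (4, 1, 3, 2): 20 + 5 + 3 + 15 = 43
σ = (4, 2, 1, 3): 20 + 9 + 17 + 10 = 56
σ = (4, 2, 3, 1): 20 + 9 + 3 + (-8) = 24
σ = (4, 3, 1, 2): 20 + 16 + 17 + 15 = 68
σ = (4, 3, 2, 1): 20 + 16 + 21 + (-8) = 49
Optimal value attained by: σ = (3, 1, 2, 4).
Answer: det⊕(W) = 74; verdict: SINGULAR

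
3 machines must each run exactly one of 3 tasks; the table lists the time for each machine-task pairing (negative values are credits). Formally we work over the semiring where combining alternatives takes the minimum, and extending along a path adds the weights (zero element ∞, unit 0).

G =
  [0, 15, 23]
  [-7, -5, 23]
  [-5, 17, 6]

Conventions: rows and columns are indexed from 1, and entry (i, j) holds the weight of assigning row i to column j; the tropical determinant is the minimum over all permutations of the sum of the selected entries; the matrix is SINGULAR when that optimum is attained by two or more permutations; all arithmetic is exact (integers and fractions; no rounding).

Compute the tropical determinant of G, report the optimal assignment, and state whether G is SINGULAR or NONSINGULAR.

σ = (1, 2, 3): 0 + (-5) + 6 = 1
σ = (1, 3, 2): 0 + 23 + 17 = 40
σ = (2, 1, 3): 15 + (-7) + 6 = 14
σ = (2, 3, 1): 15 + 23 + (-5) = 33
σ = (3, 1, 2): 23 + (-7) + 17 = 33
σ = (3, 2, 1): 23 + (-5) + (-5) = 13
Optimal value attained by: σ = (1, 2, 3).
Answer: det⊕(G) = 1; verdict: NONSINGULAR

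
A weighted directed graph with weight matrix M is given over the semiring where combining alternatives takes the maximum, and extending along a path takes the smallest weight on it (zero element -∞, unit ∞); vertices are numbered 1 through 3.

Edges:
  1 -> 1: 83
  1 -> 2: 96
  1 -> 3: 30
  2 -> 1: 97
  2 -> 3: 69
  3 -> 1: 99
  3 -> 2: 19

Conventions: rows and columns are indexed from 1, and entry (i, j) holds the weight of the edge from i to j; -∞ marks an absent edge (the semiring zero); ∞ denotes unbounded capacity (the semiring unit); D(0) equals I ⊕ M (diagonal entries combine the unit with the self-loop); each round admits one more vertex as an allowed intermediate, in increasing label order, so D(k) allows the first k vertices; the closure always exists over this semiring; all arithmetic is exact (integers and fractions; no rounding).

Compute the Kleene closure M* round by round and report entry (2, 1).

D(0):
  [∞, 96, 30]
  [97, ∞, 69]
  [99, 19, ∞]
D(1):
  [∞, 96, 30]
  [97, ∞, 69]
  [99, 96, ∞]
D(2):
  [∞, 96, 69]
  [97, ∞, 69]
  [99, 96, ∞]
D(3):
  [∞, 96, 69]
  [97, ∞, 69]
  [99, 96, ∞]
Answer: M*[2][1] = 97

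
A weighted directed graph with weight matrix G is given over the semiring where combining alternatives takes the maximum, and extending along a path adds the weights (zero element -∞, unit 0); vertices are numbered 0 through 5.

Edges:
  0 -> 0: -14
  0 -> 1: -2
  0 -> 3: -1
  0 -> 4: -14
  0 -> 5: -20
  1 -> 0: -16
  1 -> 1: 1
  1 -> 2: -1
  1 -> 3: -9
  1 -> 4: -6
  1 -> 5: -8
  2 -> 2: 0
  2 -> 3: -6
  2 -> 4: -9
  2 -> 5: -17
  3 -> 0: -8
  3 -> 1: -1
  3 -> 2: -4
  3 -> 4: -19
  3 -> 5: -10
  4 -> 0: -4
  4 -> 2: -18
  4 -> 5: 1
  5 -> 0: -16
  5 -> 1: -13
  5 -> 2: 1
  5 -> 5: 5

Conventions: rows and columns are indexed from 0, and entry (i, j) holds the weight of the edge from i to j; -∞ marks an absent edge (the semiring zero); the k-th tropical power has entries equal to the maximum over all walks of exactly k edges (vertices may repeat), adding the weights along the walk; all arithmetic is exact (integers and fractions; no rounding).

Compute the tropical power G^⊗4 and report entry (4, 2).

G^⊗2:
  [-9, -1, -3, -11, -8, -10]
  [-10, 2, 0, -7, -5, -3]
  [-13, -7, 0, -6, -9, -8]
  [-17, 0, -2, -9, -7, -5]
  [-15, -6, 2, -5, -18, 6]
  [-11, -8, 6, -5, -8, 10]
G^⊗3:
  [-12, 0, -2, -9, -7, -5]
  [-9, 3, 1, -6, -4, 2]
  [-13, -6, 0, -6, -9, -3]
  [-11, 1, -1, -8, -6, 0]
  [-10, -5, 7, -4, -7, 11]
  [-6, -3, 11, 0, -3, 15]
G^⊗4:
  [-11, 1, -1, -8, -6, 0]
  [-8, 4, 3, -5, -3, 7]
  [-13, -5, 0, -6, -9, 2]
  [-10, 2, 1, -7, -5, 5]
  [-5, -2, 12, 1, -2, 16]
  [-1, 2, 16, 5, 2, 20]
Key observation: the optimum is the walk 4->5->5->5->2, with weight 1 + 5 + 5 + 1 = 12.
Optimal value attained by: walk 4->5->5->5->2.
Answer: (G^⊗4)[4][2] = 12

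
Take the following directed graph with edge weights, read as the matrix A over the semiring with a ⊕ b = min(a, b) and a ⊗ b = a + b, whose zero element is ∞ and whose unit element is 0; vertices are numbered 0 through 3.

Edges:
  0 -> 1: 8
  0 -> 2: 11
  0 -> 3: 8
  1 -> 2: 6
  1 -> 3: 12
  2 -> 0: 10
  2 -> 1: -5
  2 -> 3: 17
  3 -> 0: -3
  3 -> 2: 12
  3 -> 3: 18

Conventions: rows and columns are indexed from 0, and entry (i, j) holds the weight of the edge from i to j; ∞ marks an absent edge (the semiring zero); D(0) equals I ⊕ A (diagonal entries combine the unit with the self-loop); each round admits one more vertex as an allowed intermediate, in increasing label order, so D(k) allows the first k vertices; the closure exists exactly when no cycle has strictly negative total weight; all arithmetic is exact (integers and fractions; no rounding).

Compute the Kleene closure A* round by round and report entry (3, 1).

D(0):
  [0, 8, 11, 8]
  [∞, 0, 6, 12]
  [10, -5, 0, 17]
  [-3, ∞, 12, 0]
D(1):
  [0, 8, 11, 8]
  [∞, 0, 6, 12]
  [10, -5, 0, 17]
  [-3, 5, 8, 0]
D(2):
  [0, 8, 11, 8]
  [∞, 0, 6, 12]
  [10, -5, 0, 7]
  [-3, 5, 8, 0]
D(3):
  [0, 6, 11, 8]
  [16, 0, 6, 12]
  [10, -5, 0, 7]
  [-3, 3, 8, 0]
D(4):
  [0, 6, 11, 8]
  [9, 0, 6, 12]
  [4, -5, 0, 7]
  [-3, 3, 8, 0]
Answer: A*[3][1] = 3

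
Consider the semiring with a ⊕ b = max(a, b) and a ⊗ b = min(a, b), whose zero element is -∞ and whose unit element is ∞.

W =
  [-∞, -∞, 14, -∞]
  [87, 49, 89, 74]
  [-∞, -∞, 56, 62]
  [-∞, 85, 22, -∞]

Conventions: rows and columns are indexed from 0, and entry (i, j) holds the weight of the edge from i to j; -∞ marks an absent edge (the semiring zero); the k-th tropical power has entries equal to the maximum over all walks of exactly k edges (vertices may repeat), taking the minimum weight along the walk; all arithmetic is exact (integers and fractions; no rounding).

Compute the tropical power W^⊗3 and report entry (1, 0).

W^⊗2:
  [-∞, -∞, 14, 14]
  [49, 74, 56, 62]
  [-∞, 62, 56, 56]
  [85, 49, 85, 74]
W^⊗3:
  [-∞, 14, 14, 14]
  [74, 62, 74, 74]
  [62, 56, 62, 62]
  [49, 74, 56, 62]
Key observation: the optimum is the walk 1->3->1->0, with weight 74 min 85 min 87 = 74.
Optimal value attained by: walk 1->3->1->0.
Answer: (W^⊗3)[1][0] = 74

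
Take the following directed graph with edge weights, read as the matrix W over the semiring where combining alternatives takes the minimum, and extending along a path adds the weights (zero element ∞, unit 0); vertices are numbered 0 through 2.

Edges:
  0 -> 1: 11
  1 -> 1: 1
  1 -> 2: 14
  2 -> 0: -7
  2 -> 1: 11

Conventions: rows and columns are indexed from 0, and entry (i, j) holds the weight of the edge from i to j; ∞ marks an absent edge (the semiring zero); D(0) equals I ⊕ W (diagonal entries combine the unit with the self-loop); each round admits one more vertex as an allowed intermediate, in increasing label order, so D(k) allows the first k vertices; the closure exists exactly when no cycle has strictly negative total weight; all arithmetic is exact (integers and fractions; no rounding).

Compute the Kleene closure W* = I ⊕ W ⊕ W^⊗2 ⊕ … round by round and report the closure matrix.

D(0):
  [0, 11, ∞]
  [∞, 0, 14]
  [-7, 11, 0]
D(1):
  [0, 11, ∞]
  [∞, 0, 14]
  [-7, 4, 0]
D(2):
  [0, 11, 25]
  [∞, 0, 14]
  [-7, 4, 0]
D(3):
  [0, 11, 25]
  [7, 0, 14]
  [-7, 4, 0]
Answer: W* = [[0, 11, 25], [7, 0, 14], [-7, 4, 0]]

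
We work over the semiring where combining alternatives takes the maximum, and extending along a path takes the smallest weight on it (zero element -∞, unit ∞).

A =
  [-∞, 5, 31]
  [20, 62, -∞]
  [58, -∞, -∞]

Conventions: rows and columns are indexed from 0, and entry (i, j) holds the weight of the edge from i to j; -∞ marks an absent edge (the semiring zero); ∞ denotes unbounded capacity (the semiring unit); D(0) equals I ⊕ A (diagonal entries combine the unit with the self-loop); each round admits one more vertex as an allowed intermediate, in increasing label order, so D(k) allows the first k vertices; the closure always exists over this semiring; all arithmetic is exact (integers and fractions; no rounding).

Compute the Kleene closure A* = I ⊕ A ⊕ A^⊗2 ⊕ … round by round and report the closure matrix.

D(0):
  [∞, 5, 31]
  [20, ∞, -∞]
  [58, -∞, ∞]
D(1):
  [∞, 5, 31]
  [20, ∞, 20]
  [58, 5, ∞]
D(2):
  [∞, 5, 31]
  [20, ∞, 20]
  [58, 5, ∞]
D(3):
  [∞, 5, 31]
  [20, ∞, 20]
  [58, 5, ∞]
Answer: A* = [[∞, 5, 31], [20, ∞, 20], [58, 5, ∞]]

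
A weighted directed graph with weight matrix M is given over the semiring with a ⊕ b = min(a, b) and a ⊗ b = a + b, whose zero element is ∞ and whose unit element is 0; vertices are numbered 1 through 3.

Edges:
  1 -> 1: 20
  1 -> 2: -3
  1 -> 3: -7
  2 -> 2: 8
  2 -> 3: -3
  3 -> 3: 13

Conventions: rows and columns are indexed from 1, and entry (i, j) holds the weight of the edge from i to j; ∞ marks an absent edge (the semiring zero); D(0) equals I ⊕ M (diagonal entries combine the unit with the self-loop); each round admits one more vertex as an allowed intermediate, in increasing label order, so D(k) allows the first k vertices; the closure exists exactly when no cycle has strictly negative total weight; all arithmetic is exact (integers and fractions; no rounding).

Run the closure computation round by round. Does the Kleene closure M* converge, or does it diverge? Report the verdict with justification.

D(0):
  [0, -3, -7]
  [∞, 0, -3]
  [∞, ∞, 0]
D(1):
  [0, -3, -7]
  [∞, 0, -3]
  [∞, ∞, 0]
D(2):
  [0, -3, -7]
  [∞, 0, -3]
  [∞, ∞, 0]
D(3):
  [0, -3, -7]
  [∞, 0, -3]
  [∞, ∞, 0]
Key observation: every diagonal entry stays at the unit through all rounds, so no improving cycle exists.
Answer: CONVERGES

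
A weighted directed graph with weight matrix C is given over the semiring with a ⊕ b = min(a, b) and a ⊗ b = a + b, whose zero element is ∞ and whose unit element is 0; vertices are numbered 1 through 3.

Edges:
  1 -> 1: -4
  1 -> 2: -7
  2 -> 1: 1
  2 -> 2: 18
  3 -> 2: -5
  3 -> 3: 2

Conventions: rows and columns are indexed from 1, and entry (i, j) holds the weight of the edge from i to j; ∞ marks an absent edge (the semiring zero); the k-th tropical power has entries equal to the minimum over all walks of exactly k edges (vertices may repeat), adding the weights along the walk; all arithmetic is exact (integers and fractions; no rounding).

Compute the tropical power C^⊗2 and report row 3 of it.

C^⊗2:
  [-8, -11, ∞]
  [-3, -6, ∞]
  [-4, -3, 4]
Answer: row 3 of C^⊗2 = [-4, -3, 4]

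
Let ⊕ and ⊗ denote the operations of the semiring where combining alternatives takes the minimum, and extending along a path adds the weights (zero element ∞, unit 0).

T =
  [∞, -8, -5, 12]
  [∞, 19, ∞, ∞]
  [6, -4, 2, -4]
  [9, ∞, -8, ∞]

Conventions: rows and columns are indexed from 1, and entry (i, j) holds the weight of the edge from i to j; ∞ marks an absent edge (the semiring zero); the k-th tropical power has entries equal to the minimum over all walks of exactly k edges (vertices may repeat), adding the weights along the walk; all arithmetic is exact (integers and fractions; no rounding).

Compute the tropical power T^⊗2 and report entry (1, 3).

T^⊗2:
  [1, -9, -3, -9]
  [∞, 38, ∞, ∞]
  [5, -2, -12, -2]
  [-2, -12, -6, -12]
Key observation: the optimum is the walk 1->3->3, with weight (-5) + 2 = -3.
Optimal value attained by: walk 1->3->3.
Answer: (T^⊗2)[1][3] = -3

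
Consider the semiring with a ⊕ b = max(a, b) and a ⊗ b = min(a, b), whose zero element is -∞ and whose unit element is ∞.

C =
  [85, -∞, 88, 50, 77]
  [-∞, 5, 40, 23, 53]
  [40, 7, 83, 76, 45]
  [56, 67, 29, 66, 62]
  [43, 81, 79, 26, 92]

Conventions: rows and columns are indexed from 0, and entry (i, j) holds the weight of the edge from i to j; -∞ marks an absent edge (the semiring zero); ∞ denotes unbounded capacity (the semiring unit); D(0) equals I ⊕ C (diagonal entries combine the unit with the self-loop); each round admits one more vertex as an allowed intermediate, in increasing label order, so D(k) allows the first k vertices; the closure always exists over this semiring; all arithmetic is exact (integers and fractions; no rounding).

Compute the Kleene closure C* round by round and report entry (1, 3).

D(0):
  [∞, -∞, 88, 50, 77]
  [-∞, ∞, 40, 23, 53]
  [40, 7, ∞, 76, 45]
  [56, 67, 29, ∞, 62]
  [43, 81, 79, 26, ∞]
D(1):
  [∞, -∞, 88, 50, 77]
  [-∞, ∞, 40, 23, 53]
  [40, 7, ∞, 76, 45]
  [56, 67, 56, ∞, 62]
  [43, 81, 79, 43, ∞]
D(2):
  [∞, -∞, 88, 50, 77]
  [-∞, ∞, 40, 23, 53]
  [40, 7, ∞, 76, 45]
  [56, 67, 56, ∞, 62]
  [43, 81, 79, 43, ∞]
D(3):
  [∞, 7, 88, 76, 77]
  [40, ∞, 40, 40, 53]
  [40, 7, ∞, 76, 45]
  [56, 67, 56, ∞, 62]
  [43, 81, 79, 76, ∞]
D(4):
  [∞, 67, 88, 76, 77]
  [40, ∞, 40, 40, 53]
  [56, 67, ∞, 76, 62]
  [56, 67, 56, ∞, 62]
  [56, 81, 79, 76, ∞]
D(5):
  [∞, 77, 88, 76, 77]
  [53, ∞, 53, 53, 53]
  [56, 67, ∞, 76, 62]
  [56, 67, 62, ∞, 62]
  [56, 81, 79, 76, ∞]
Answer: C*[1][3] = 53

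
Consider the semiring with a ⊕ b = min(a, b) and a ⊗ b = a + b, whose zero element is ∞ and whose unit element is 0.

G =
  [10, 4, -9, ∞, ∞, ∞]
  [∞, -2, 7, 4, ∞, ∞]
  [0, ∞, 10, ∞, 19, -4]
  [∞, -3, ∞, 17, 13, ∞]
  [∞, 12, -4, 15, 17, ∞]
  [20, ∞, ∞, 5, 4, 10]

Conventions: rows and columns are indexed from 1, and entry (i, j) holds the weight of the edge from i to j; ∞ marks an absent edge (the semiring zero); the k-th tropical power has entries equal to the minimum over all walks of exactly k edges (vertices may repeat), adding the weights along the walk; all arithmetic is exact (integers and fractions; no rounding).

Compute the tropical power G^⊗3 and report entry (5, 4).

G^⊗2:
  [-9, 2, 1, 8, 10, -13]
  [7, -4, 5, 2, 17, 3]
  [10, 4, -9, 1, 0, 6]
  [∞, -5, 4, 1, 30, ∞]
  [-4, 10, 6, 16, 15, -8]
  [30, 2, 0, 15, 14, 20]
G^⊗3:
  [1, -5, -18, -8, -9, -3]
  [5, -6, -2, 0, 7, 1]
  [-9, -2, -4, 8, 10, -13]
  [4, -7, 2, -1, 14, 0]
  [6, 0, -13, -3, -4, 2]
  [0, 0, 9, 6, 19, -4]
Key observation: the optimum is the walk 5->3->6->4, with weight (-4) + (-4) + 5 = -3.
Optimal value attained by: walk 5->3->6->4.
Answer: (G^⊗3)[5][4] = -3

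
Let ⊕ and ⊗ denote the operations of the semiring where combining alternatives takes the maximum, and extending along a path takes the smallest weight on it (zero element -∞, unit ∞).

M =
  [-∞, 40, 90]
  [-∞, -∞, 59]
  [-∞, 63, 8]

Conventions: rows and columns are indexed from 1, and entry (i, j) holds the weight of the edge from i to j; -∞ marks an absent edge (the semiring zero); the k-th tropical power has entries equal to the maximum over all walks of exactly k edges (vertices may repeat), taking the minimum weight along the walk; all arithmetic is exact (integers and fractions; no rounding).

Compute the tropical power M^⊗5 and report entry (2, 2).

M^⊗2:
  [-∞, 63, 40]
  [-∞, 59, 8]
  [-∞, 8, 59]
M^⊗3:
  [-∞, 40, 59]
  [-∞, 8, 59]
  [-∞, 59, 8]
M^⊗4:
  [-∞, 59, 40]
  [-∞, 59, 8]
  [-∞, 8, 59]
M^⊗5:
  [-∞, 40, 59]
  [-∞, 8, 59]
  [-∞, 59, 8]
Key observation: the optimum is the walk 2->3->2->3->3->2, with weight 59 min 63 min 59 min 8 min 63 = 8.
Optimal value attained by: walk 2->3->2->3->3->2.
Answer: (M^⊗5)[2][2] = 8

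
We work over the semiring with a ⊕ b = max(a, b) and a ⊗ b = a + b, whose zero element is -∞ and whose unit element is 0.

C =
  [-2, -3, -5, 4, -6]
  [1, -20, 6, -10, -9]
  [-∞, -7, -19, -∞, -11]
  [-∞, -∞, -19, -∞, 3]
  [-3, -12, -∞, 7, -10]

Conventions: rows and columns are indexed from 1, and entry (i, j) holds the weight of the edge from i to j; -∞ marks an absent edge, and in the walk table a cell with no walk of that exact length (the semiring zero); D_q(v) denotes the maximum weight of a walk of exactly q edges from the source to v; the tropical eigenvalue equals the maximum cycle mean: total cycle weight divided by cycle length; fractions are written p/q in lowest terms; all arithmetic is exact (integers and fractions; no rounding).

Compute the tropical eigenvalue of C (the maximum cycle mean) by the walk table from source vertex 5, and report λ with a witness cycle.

q=0: [-∞, -∞, -∞, -∞, 0]
q=1: [-3, -12, -∞, 7, -10]
q=2: [-5, -6, -6, 1, 10]
q=3: [7, -2, 0, 17, 4]
q=4: [5, 4, 4, 11, 20]
q=5: [17, 8, 10, 27, 14]
Optimal cycle mean attained by: cycle 4->5->4, total 3 + 7, length 2.
Answer: λ = 5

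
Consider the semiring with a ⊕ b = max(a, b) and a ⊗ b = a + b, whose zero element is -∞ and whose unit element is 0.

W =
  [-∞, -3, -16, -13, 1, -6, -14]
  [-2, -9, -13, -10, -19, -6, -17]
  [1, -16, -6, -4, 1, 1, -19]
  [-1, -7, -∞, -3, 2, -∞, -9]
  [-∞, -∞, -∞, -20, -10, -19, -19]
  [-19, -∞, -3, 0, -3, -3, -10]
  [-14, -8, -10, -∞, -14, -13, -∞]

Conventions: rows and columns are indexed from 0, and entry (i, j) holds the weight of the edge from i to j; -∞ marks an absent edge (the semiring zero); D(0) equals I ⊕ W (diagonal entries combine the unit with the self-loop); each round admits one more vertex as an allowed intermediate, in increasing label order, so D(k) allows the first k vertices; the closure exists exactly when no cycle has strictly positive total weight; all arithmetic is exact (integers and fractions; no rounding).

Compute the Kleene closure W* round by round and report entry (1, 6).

D(0):
  [0, -3, -16, -13, 1, -6, -14]
  [-2, 0, -13, -10, -19, -6, -17]
  [1, -16, 0, -4, 1, 1, -19]
  [-1, -7, -∞, 0, 2, -∞, -9]
  [-∞, -∞, -∞, -20, 0, -19, -19]
  [-19, -∞, -3, 0, -3, 0, -10]
  [-14, -8, -10, -∞, -14, -13, 0]
D(1):
  [0, -3, -16, -13, 1, -6, -14]
  [-2, 0, -13, -10, -1, -6, -16]
  [1, -2, 0, -4, 2, 1, -13]
  [-1, -4, -17, 0, 2, -7, -9]
  [-∞, -∞, -∞, -20, 0, -19, -19]
  [-19, -22, -3, 0, -3, 0, -10]
  [-14, -8, -10, -27, -13, -13, 0]
D(2):
  [0, -3, -16, -13, 1, -6, -14]
  [-2, 0, -13, -10, -1, -6, -16]
  [1, -2, 0, -4, 2, 1, -13]
  [-1, -4, -17, 0, 2, -7, -9]
  [-∞, -∞, -∞, -20, 0, -19, -19]
  [-19, -22, -3, 0, -3, 0, -10]
  [-10, -8, -10, -18, -9, -13, 0]
D(3):
  [0, -3, -16, -13, 1, -6, -14]
  [-2, 0, -13, -10, -1, -6, -16]
  [1, -2, 0, -4, 2, 1, -13]
  [-1, -4, -17, 0, 2, -7, -9]
  [-∞, -∞, -∞, -20, 0, -19, -19]
  [-2, -5, -3, 0, -1, 0, -10]
  [-9, -8, -10, -14, -8, -9, 0]
D(4):
  [0, -3, -16, -13, 1, -6, -14]
  [-2, 0, -13, -10, -1, -6, -16]
  [1, -2, 0, -4, 2, 1, -13]
  [-1, -4, -17, 0, 2, -7, -9]
  [-21, -24, -37, -20, 0, -19, -19]
  [-1, -4, -3, 0, 2, 0, -9]
  [-9, -8, -10, -14, -8, -9, 0]
D(5):
  [0, -3, -16, -13, 1, -6, -14]
  [-2, 0, -13, -10, -1, -6, -16]
  [1, -2, 0, -4, 2, 1, -13]
  [-1, -4, -17, 0, 2, -7, -9]
  [-21, -24, -37, -20, 0, -19, -19]
  [-1, -4, -3, 0, 2, 0, -9]
  [-9, -8, -10, -14, -8, -9, 0]
D(6):
  [0, -3, -9, -6, 1, -6, -14]
  [-2, 0, -9, -6, -1, -6, -15]
  [1, -2, 0, 1, 3, 1, -8]
  [-1, -4, -10, 0, 2, -7, -9]
  [-20, -23, -22, -19, 0, -19, -19]
  [-1, -4, -3, 0, 2, 0, -9]
  [-9, -8, -10, -9, -7, -9, 0]
D(7):
  [0, -3, -9, -6, 1, -6, -14]
  [-2, 0, -9, -6, -1, -6, -15]
  [1, -2, 0, 1, 3, 1, -8]
  [-1, -4, -10, 0, 2, -7, -9]
  [-20, -23, -22, -19, 0, -19, -19]
  [-1, -4, -3, 0, 2, 0, -9]
  [-9, -8, -10, -9, -7, -9, 0]
Answer: W*[1][6] = -15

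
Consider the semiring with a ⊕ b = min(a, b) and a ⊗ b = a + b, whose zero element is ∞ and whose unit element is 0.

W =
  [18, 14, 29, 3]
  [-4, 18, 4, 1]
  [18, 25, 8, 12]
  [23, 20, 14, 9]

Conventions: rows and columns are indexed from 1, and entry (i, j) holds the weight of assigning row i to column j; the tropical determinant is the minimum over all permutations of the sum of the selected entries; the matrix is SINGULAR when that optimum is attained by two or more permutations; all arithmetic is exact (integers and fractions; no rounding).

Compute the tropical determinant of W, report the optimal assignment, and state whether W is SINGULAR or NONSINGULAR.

σ = (1, 2, 3, 4): 18 + 18 + 8 + 9 = 53
σ = (1, 2, 4, 3): 18 + 18 + 12 + 14 = 62
σ = (1, 3, 2, 4): 18 + 4 + 25 + 9 = 56
σ = (1, 3, 4, 2): 18 + 4 + 12 + 20 = 54
σ = (1, 4, 2, 3): 18 + 1 + 25 + 14 = 58
σ = (1, 4, 3, 2): 18 + 1 + 8 + 20 = 47
σ = (2, 1, 3, 4): 14 + (-4) + 8 + 9 = 27
σ = (2, 1, 4, 3): 14 + (-4) + 12 + 14 = 36
σ = (2, 3, 1, 4): 14 + 4 + 18 + 9 = 45
σ = (2, 3, 4, 1): 14 + 4 + 12 + 23 = 53
σ = (2, 4, 1, 3): 14 + 1 + 18 + 14 = 47
σ = (2, 4, 3, 1): 14 + 1 + 8 + 23 = 46
σ = (3, 1, 2, 4): 29 + (-4) + 25 + 9 = 59
σ = (3, 1, 4, 2): 29 + (-4) + 12 + 20 = 57
σ = (3, 2, 1, 4): 29 + 18 + 18 + 9 = 74
σ = (3, 2, 4, 1): 29 + 18 + 12 + 23 = 82
σ = (3, 4, 1, 2): 29 + 1 + 18 + 20 = 68
σ = (3, 4, 2, 1): 29 + 1 + 25 + 23 = 78
σ = (4, 1, 2, 3): 3 + (-4) + 25 + 14 = 38
σ = (4, 1, 3, 2): 3 + (-4) + 8 + 20 = 27
σ = (4, 2, 1, 3): 3 + 18 + 18 + 14 = 53
σ = (4, 2, 3, 1): 3 + 18 + 8 + 23 = 52
σ = (4, 3, 1, 2): 3 + 4 + 18 + 20 = 45
σ = (4, 3, 2, 1): 3 + 4 + 25 + 23 = 55
Optimal value attained by: σ = (2, 1, 3, 4).
Answer: det⊕(W) = 27; verdict: SINGULAR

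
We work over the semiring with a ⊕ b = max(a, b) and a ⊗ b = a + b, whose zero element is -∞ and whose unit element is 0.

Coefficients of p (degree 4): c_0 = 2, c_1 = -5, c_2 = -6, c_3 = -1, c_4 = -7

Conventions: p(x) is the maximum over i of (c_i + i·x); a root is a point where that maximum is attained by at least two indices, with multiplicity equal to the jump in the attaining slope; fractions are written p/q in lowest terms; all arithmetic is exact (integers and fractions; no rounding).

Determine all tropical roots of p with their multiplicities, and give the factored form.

hull edge (i=0, c=2) to (i=3, c=-1): slope -1, span 3
hull edge (i=3, c=-1) to (i=4, c=-7): slope -6, span 1
Factored form: p(x) = -7 ⊗ (x ⊕ 1) ⊗ (x ⊕ 1) ⊗ (x ⊕ 1) ⊗ (x ⊕ 6)
Answer: roots = 1 (mult 3), 6 (mult 1)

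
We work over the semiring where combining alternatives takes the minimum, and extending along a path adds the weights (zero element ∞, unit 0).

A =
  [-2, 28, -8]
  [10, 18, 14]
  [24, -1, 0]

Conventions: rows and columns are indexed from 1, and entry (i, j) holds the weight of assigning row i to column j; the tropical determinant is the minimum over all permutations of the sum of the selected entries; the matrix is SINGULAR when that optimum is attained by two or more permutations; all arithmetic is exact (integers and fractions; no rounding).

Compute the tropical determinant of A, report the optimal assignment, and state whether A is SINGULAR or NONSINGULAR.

σ = (1, 2, 3): (-2) + 18 + 0 = 16
σ = (1, 3, 2): (-2) + 14 + (-1) = 11
σ = (2, 1, 3): 28 + 10 + 0 = 38
σ = (2, 3, 1): 28 + 14 + 24 = 66
σ = (3, 1, 2): (-8) + 10 + (-1) = 1
σ = (3, 2, 1): (-8) + 18 + 24 = 34
Optimal value attained by: σ = (3, 1, 2).
Answer: det⊕(A) = 1; verdict: NONSINGULAR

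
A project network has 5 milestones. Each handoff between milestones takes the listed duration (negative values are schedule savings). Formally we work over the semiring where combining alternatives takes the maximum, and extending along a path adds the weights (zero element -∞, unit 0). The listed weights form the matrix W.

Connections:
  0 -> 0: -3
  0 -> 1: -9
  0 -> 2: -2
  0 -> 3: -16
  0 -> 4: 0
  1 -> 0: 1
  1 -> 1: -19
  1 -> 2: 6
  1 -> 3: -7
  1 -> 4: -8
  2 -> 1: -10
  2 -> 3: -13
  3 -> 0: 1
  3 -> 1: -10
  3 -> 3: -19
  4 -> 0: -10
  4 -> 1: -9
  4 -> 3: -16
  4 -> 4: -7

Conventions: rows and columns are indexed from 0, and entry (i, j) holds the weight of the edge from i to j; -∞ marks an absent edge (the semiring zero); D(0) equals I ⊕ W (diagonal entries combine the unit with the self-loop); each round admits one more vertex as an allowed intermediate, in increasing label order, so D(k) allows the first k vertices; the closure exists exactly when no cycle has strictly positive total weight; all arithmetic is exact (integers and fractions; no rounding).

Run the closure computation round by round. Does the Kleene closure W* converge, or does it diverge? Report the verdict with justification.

D(0):
  [0, -9, -2, -16, 0]
  [1, 0, 6, -7, -8]
  [-∞, -10, 0, -13, -∞]
  [1, -10, -∞, 0, -∞]
  [-10, -9, -∞, -16, 0]
D(1):
  [0, -9, -2, -16, 0]
  [1, 0, 6, -7, 1]
  [-∞, -10, 0, -13, -∞]
  [1, -8, -1, 0, 1]
  [-10, -9, -12, -16, 0]
D(2):
  [0, -9, -2, -16, 0]
  [1, 0, 6, -7, 1]
  [-9, -10, 0, -13, -9]
  [1, -8, -1, 0, 1]
  [-8, -9, -3, -16, 0]
D(3):
  [0, -9, -2, -15, 0]
  [1, 0, 6, -7, 1]
  [-9, -10, 0, -13, -9]
  [1, -8, -1, 0, 1]
  [-8, -9, -3, -16, 0]
D(4):
  [0, -9, -2, -15, 0]
  [1, 0, 6, -7, 1]
  [-9, -10, 0, -13, -9]
  [1, -8, -1, 0, 1]
  [-8, -9, -3, -16, 0]
D(5):
  [0, -9, -2, -15, 0]
  [1, 0, 6, -7, 1]
  [-9, -10, 0, -13, -9]
  [1, -8, -1, 0, 1]
  [-8, -9, -3, -16, 0]
Key observation: every diagonal entry stays at the unit through all rounds, so no improving cycle exists.
Answer: CONVERGES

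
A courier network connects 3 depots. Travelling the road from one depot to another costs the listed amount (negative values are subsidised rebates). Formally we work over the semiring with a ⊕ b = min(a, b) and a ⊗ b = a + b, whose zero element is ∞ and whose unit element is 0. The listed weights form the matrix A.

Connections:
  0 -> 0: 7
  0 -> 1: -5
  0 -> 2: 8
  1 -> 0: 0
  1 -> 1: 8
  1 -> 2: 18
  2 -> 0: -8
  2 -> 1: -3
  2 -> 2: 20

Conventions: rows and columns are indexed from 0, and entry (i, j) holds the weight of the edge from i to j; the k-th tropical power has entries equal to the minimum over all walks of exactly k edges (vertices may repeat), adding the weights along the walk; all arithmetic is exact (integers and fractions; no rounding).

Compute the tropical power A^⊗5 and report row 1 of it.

A^⊗2:
  [-5, 2, 13]
  [7, -5, 8]
  [-3, -13, 0]
A^⊗3:
  [2, -10, 3]
  [-5, 2, 13]
  [-13, -8, 5]
A^⊗4:
  [-10, -3, 8]
  [2, -10, 3]
  [-8, -18, -5]
A^⊗5:
  [-3, -15, -2]
  [-10, -3, 8]
  [-18, -13, 0]
Answer: row 1 of A^⊗5 = [-10, -3, 8]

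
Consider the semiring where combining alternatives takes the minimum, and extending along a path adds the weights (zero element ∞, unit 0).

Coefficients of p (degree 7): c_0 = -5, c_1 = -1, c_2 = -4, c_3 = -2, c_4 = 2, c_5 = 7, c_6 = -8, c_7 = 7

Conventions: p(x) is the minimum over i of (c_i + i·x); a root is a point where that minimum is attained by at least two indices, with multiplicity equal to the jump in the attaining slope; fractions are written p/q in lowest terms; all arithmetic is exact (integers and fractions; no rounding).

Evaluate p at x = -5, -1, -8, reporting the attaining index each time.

p(-5) = min(-5+0·(-5)=-5, -1+1·(-5)=-6, -4+2·(-5)=-14, -2+3·(-5)=-17, 2+4·(-5)=-18, 7+5·(-5)=-18, -8+6·(-5)=-38, 7+7·(-5)=-28) = -38 (attained by i=6)
p(-1) = min(-5+0·(-1)=-5, -1+1·(-1)=-2, -4+2·(-1)=-6, -2+3·(-1)=-5, 2+4·(-1)=-2, 7+5·(-1)=2, -8+6·(-1)=-14, 7+7·(-1)=0) = -14 (attained by i=6)
p(-8) = min(-5+0·(-8)=-5, -1+1·(-8)=-9, -4+2·(-8)=-20, -2+3·(-8)=-26, 2+4·(-8)=-30, 7+5·(-8)=-33, -8+6·(-8)=-56, 7+7·(-8)=-49) = -56 (attained by i=6)
Answer: p(-5) = -38; p(-1) = -14; p(-8) = -56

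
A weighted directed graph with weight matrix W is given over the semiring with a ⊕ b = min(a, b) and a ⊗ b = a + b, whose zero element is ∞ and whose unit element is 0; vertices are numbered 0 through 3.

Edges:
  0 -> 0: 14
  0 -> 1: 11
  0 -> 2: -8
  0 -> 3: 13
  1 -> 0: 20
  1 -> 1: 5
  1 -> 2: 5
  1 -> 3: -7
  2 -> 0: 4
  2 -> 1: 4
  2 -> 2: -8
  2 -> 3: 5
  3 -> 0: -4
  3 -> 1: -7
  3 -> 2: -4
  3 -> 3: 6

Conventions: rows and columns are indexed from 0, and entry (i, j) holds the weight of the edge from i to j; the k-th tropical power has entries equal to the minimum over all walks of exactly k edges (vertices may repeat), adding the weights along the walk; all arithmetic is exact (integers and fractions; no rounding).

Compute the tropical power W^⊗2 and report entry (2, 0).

W^⊗2:
  [-4, -4, -16, -3]
  [-11, -14, -11, -2]
  [-4, -4, -16, -3]
  [0, -2, -12, -14]
Key observation: the optimum is the walk 2->2->0, with weight (-8) + 4 = -4.
Optimal value attained by: walk 2->2->0.
Answer: (W^⊗2)[2][0] = -4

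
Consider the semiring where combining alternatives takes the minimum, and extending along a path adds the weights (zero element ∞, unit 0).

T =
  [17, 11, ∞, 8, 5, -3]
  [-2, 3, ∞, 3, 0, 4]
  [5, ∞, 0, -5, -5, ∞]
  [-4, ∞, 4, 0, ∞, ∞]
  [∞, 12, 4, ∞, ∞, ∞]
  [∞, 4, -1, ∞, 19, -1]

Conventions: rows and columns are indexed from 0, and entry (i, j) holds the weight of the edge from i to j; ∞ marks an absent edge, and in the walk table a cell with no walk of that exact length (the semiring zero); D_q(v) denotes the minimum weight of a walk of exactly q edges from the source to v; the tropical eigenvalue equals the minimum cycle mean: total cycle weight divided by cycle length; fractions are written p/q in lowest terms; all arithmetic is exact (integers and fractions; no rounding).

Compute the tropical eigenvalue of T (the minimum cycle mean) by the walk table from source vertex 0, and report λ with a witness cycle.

q=0: [0, ∞, ∞, ∞, ∞, ∞]
q=1: [17, 11, ∞, 8, 5, -3]
q=2: [4, 1, -4, 8, 11, -4]
q=3: [-1, 0, -5, -9, -9, -5]
q=4: [-13, -1, -6, -10, -10, -6]
q=5: [-14, -2, -7, -11, -11, -16]
q=6: [-15, -12, -17, -12, -12, -17]
Optimal cycle mean attained by: cycle 0->5->2->3->0, total (-3) + (-1) + (-5) + (-4), length 4.
Answer: λ = -13/4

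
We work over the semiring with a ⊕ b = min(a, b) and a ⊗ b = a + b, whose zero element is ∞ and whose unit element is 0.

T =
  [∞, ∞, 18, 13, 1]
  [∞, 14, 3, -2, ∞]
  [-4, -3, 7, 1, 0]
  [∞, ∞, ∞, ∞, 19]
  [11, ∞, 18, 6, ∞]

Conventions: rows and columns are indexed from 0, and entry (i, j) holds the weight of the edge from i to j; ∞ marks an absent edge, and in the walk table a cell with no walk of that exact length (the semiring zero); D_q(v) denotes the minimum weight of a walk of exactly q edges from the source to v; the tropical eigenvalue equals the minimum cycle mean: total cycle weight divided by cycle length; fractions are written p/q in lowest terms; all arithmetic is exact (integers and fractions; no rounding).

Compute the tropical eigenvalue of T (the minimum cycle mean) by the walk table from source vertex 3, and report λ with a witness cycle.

q=0: [∞, ∞, ∞, 0, ∞]
q=1: [∞, ∞, ∞, ∞, 19]
q=2: [30, ∞, 37, 25, ∞]
q=3: [33, 34, 44, 38, 31]
q=4: [40, 41, 37, 32, 34]
q=5: [33, 34, 44, 38, 37]
Optimal cycle mean attained by: cycle 1->2->1, total 3 + (-3), length 2.
Answer: λ = 0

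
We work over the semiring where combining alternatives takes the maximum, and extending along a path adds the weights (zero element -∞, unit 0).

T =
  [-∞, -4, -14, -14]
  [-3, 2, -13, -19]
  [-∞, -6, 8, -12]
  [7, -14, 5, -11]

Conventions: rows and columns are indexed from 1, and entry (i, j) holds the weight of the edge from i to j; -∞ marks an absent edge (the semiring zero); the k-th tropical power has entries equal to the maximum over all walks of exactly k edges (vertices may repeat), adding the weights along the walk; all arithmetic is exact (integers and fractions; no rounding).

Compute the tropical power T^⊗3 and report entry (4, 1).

T^⊗2:
  [-7, -2, -6, -23]
  [-1, 4, -5, -17]
  [-5, 2, 16, -4]
  [-4, 3, 13, -7]
T^⊗3:
  [-5, 0, 2, -18]
  [1, 6, 3, -15]
  [3, 10, 24, 4]
  [0, 7, 21, 1]
Key observation: the optimum is the walk 4->1->2->1, with weight 7 + (-4) + (-3) = 0.
Optimal value attained by: walk 4->1->2->1.
Answer: (T^⊗3)[4][1] = 0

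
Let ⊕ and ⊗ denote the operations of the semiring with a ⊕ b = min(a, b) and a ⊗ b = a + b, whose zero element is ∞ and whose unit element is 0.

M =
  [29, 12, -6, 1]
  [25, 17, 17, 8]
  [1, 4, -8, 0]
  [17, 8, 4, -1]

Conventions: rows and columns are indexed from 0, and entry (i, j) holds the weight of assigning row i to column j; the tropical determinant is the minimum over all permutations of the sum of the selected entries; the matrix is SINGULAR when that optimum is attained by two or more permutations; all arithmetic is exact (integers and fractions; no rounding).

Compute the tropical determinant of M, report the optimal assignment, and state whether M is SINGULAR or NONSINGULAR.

σ = (0, 1, 2, 3): 29 + 17 + (-8) + (-1) = 37
σ = (0, 1, 3, 2): 29 + 17 + 0 + 4 = 50
σ = (0, 2, 1, 3): 29 + 17 + 4 + (-1) = 49
σ = (0, 2, 3, 1): 29 + 17 + 0 + 8 = 54
σ = (0, 3, 1, 2): 29 + 8 + 4 + 4 = 45
σ = (0, 3, 2, 1): 29 + 8 + (-8) + 8 = 37
σ = (1, 0, 2, 3): 12 + 25 + (-8) + (-1) = 28
σ = (1, 0, 3, 2): 12 + 25 + 0 + 4 = 41
σ = (1, 2, 0, 3): 12 + 17 + 1 + (-1) = 29
σ = (1, 2, 3, 0): 12 + 17 + 0 + 17 = 46
σ = (1, 3, 0, 2): 12 + 8 + 1 + 4 = 25
σ = (1, 3, 2, 0): 12 + 8 + (-8) + 17 = 29
σ = (2, 0, 1, 3): (-6) + 25 + 4 + (-1) = 22
σ = (2, 0, 3, 1): (-6) + 25 + 0 + 8 = 27
σ = (2, 1, 0, 3): (-6) + 17 + 1 + (-1) = 11
σ = (2, 1, 3, 0): (-6) + 17 + 0 + 17 = 28
σ = (2, 3, 0, 1): (-6) + 8 + 1 + 8 = 11
σ = (2, 3, 1, 0): (-6) + 8 + 4 + 17 = 23
σ = (3, 0, 1, 2): 1 + 25 + 4 + 4 = 34
σ = (3, 0, 2, 1): 1 + 25 + (-8) + 8 = 26
σ = (3, 1, 0, 2): 1 + 17 + 1 + 4 = 23
σ = (3, 1, 2, 0): 1 + 17 + (-8) + 17 = 27
σ = (3, 2, 0, 1): 1 + 17 + 1 + 8 = 27
σ = (3, 2, 1, 0): 1 + 17 + 4 + 17 = 39
Optimal value attained by: σ = (2, 1, 0, 3).
Answer: det⊕(M) = 11; verdict: SINGULAR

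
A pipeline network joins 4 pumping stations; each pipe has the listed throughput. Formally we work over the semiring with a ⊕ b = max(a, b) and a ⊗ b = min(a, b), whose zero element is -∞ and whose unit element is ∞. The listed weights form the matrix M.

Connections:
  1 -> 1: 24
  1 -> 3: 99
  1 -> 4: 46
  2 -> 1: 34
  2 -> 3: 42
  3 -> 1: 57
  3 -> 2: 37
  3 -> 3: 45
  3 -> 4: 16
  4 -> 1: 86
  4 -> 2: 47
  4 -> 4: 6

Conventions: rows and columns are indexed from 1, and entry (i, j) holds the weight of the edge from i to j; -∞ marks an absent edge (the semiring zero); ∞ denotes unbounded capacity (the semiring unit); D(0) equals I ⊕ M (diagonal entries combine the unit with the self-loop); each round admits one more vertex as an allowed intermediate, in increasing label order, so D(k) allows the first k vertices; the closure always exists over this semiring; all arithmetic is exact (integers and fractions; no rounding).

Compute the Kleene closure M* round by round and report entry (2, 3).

D(0):
  [∞, -∞, 99, 46]
  [34, ∞, 42, -∞]
  [57, 37, ∞, 16]
  [86, 47, -∞, ∞]
D(1):
  [∞, -∞, 99, 46]
  [34, ∞, 42, 34]
  [57, 37, ∞, 46]
  [86, 47, 86, ∞]
D(2):
  [∞, -∞, 99, 46]
  [34, ∞, 42, 34]
  [57, 37, ∞, 46]
  [86, 47, 86, ∞]
D(3):
  [∞, 37, 99, 46]
  [42, ∞, 42, 42]
  [57, 37, ∞, 46]
  [86, 47, 86, ∞]
D(4):
  [∞, 46, 99, 46]
  [42, ∞, 42, 42]
  [57, 46, ∞, 46]
  [86, 47, 86, ∞]
Answer: M*[2][3] = 42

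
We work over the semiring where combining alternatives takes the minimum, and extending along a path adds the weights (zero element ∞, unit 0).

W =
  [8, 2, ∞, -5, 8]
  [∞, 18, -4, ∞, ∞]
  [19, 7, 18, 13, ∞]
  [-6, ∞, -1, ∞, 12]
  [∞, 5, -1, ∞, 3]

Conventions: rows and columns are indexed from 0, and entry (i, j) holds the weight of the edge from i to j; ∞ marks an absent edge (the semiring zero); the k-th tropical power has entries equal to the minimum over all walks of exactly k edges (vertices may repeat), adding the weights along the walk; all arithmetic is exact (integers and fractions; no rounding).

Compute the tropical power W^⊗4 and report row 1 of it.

W^⊗2:
  [-11, 10, -6, 3, 7]
  [15, 3, 14, 9, ∞]
  [7, 21, 3, 14, 25]
  [2, -4, 11, -11, 2]
  [18, 6, 1, 12, 6]
W^⊗3:
  [-3, -9, 2, -16, -3]
  [3, 17, -1, 10, 21]
  [8, 9, 13, 2, 15]
  [-17, 4, -12, -3, 1]
  [6, 8, 2, 13, 9]
W^⊗4:
  [-22, -1, -17, -8, -4]
  [4, 5, 9, -2, 11]
  [-4, 10, 1, 3, 14]
  [-9, -15, -4, -22, -9]
  [7, 8, 4, 1, 12]
Answer: row 1 of W^⊗4 = [4, 5, 9, -2, 11]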